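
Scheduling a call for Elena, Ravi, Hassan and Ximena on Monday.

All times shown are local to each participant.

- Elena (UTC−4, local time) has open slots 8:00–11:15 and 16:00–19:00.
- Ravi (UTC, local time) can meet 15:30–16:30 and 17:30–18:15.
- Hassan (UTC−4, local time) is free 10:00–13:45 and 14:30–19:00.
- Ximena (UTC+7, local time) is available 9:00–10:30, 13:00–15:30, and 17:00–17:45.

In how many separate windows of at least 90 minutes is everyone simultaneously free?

0

Elena → UTC: 12:00–15:15, 20:00–23:00.
Ravi → UTC: 15:30–16:30, 17:30–18:15.
Hassan → UTC: 14:00–17:45, 18:30–23:00.
Ximena → UTC: 02:00–03:30, 06:00–08:30, 10:00–10:45.
Elena ∩ Ravi: (none).
Elena ∩ Ravi ∩ Hassan: (none).
Elena ∩ Ravi ∩ Hassan ∩ Ximena: (none).
Windows ≥ 90 min: (none).
That's 0 windows.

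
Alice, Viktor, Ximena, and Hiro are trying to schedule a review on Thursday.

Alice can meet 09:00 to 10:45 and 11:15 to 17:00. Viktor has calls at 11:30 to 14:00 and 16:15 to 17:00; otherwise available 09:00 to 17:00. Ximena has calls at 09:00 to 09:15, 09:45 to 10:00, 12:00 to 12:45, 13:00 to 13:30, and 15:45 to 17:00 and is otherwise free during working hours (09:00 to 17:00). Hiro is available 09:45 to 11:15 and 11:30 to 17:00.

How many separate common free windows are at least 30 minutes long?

Viktor free within 09:00–17:00: 09:00–11:30, 14:00–16:15.
Ximena free within 09:00–17:00: 09:15–09:45, 10:00–12:00, 12:45–13:00, 13:30–15:45.
Alice ∩ Viktor: 09:00–10:45, 11:15–11:30, 14:00–16:15.
Alice ∩ Viktor ∩ Ximena: 09:15–09:45, 10:00–10:45, 11:15–11:30, 14:00–15:45.
Alice ∩ Viktor ∩ Ximena ∩ Hiro: 10:00–10:45, 14:00–15:45.
Windows ≥ 30 min: 10:00–10:45, 14:00–15:45.
That's 2 windows.

2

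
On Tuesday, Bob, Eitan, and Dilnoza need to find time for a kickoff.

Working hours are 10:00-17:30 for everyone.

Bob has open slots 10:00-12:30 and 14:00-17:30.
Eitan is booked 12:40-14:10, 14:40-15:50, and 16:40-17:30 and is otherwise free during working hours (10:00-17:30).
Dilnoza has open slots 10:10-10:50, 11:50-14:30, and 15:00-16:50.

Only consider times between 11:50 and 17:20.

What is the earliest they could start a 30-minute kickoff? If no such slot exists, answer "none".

11:50

Eitan free within 10:00–17:30: 10:00–12:40, 14:10–14:40, 15:50–16:40.
Bob ∩ Eitan: 10:00–12:30, 14:10–14:40, 15:50–16:40.
Bob ∩ Eitan ∩ Dilnoza: 10:10–10:50, 11:50–12:30, 14:10–14:30, 15:50–16:40.
Restricted to 11:50–17:20: 11:50–12:30, 14:10–14:30, 15:50–16:40.
Windows ≥ 30 min: 11:50–12:30, 15:50–16:40.
Earliest such window starts at 11:50.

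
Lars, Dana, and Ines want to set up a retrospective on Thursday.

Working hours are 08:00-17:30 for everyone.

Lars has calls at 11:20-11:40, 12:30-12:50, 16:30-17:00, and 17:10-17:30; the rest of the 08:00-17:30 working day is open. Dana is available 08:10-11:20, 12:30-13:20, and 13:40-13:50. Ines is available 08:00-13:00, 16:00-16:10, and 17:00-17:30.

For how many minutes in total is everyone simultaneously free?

200 minutes

Lars free within 08:00–17:30: 08:00–11:20, 11:40–12:30, 12:50–16:30, 17:00–17:10.
Lars ∩ Dana: 08:10–11:20, 12:50–13:20, 13:40–13:50.
Lars ∩ Dana ∩ Ines: 08:10–11:20, 12:50–13:00.
Total common minutes: 190 + 10 = 200.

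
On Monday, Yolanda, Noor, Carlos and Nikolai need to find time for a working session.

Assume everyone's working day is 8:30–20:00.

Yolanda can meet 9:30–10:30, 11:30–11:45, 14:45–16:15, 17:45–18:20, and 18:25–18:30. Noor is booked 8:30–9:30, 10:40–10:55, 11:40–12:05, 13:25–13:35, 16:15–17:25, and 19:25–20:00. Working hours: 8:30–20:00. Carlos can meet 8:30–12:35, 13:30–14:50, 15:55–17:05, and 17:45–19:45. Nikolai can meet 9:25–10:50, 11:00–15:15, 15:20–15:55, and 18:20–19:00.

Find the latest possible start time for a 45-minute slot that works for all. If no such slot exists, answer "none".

Noor free within 08:30–20:00: 09:30–10:40, 10:55–11:40, 12:05–13:25, 13:35–16:15, 17:25–19:25.
Yolanda ∩ Noor: 09:30–10:30, 11:30–11:40, 14:45–16:15, 17:45–18:20, 18:25–18:30.
Yolanda ∩ Noor ∩ Carlos: 09:30–10:30, 11:30–11:40, 14:45–14:50, 15:55–16:15, 17:45–18:20, 18:25–18:30.
Yolanda ∩ Noor ∩ Carlos ∩ Nikolai: 09:30–10:30, 11:30–11:40, 14:45–14:50, 18:25–18:30.
Windows ≥ 45 min: 09:30–10:30.
Latest start in the last window 09:30–10:30 is 10:30 − 45 min = 09:45.

09:45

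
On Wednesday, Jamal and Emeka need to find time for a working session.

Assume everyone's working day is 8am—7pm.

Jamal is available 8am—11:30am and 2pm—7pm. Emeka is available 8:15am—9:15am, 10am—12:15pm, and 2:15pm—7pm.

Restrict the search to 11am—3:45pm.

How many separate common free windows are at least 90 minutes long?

1

Jamal ∩ Emeka: 08:15–09:15, 10:00–11:30, 14:15–19:00.
Restricted to 11:00–15:45: 11:00–11:30, 14:15–15:45.
Windows ≥ 90 min: 14:15–15:45.
That's 1 window.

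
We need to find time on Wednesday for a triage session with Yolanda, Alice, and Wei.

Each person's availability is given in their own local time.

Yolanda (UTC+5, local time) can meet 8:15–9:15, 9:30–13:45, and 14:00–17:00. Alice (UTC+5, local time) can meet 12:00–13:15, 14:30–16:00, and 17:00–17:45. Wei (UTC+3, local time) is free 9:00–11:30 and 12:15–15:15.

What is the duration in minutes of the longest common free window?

90 minutes

Yolanda → UTC: 03:15–04:15, 04:30–08:45, 09:00–12:00.
Alice → UTC: 07:00–08:15, 09:30–11:00, 12:00–12:45.
Wei → UTC: 06:00–08:30, 09:15–12:15.
Yolanda ∩ Alice: 07:00–08:15, 09:30–11:00.
Yolanda ∩ Alice ∩ Wei: 07:00–08:15, 09:30–11:00.
Common window lengths: 75, 90 min; longest is 90.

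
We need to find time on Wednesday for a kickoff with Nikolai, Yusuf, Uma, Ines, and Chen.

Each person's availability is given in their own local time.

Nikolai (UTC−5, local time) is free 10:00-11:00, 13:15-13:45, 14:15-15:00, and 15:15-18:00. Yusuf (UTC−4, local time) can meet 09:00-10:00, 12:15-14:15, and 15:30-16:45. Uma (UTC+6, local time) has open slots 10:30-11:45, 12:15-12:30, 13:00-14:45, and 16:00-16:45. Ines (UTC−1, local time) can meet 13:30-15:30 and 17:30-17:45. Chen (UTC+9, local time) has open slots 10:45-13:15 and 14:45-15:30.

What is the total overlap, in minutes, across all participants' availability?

0 minutes

Nikolai → UTC: 15:00–16:00, 18:15–18:45, 19:15–20:00, 20:15–23:00.
Yusuf → UTC: 13:00–14:00, 16:15–18:15, 19:30–20:45.
Uma → UTC: 04:30–05:45, 06:15–06:30, 07:00–08:45, 10:00–10:45.
Ines → UTC: 14:30–16:30, 18:30–18:45.
Chen → UTC: 01:45–04:15, 05:45–06:30.
Nikolai ∩ Yusuf: 19:30–20:00, 20:15–20:45.
Nikolai ∩ Yusuf ∩ Uma: (none).
Nikolai ∩ Yusuf ∩ Uma ∩ Ines: (none).
Nikolai ∩ Yusuf ∩ Uma ∩ Ines ∩ Chen: (none).
Total common minutes: 0.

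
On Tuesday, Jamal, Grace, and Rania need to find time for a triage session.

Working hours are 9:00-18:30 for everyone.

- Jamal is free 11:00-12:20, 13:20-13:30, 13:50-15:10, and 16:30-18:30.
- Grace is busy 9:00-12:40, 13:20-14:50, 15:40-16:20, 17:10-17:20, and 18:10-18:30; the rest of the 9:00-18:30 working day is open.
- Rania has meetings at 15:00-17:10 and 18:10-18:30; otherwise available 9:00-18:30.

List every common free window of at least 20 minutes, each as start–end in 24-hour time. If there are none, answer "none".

17:20–18:10

Grace free within 09:00–18:30: 12:40–13:20, 14:50–15:40, 16:20–17:10, 17:20–18:10.
Rania free within 09:00–18:30: 09:00–15:00, 17:10–18:10.
Jamal ∩ Grace: 14:50–15:10, 16:30–17:10, 17:20–18:10.
Jamal ∩ Grace ∩ Rania: 14:50–15:00, 17:20–18:10.
Windows ≥ 20 min: 17:20–18:10.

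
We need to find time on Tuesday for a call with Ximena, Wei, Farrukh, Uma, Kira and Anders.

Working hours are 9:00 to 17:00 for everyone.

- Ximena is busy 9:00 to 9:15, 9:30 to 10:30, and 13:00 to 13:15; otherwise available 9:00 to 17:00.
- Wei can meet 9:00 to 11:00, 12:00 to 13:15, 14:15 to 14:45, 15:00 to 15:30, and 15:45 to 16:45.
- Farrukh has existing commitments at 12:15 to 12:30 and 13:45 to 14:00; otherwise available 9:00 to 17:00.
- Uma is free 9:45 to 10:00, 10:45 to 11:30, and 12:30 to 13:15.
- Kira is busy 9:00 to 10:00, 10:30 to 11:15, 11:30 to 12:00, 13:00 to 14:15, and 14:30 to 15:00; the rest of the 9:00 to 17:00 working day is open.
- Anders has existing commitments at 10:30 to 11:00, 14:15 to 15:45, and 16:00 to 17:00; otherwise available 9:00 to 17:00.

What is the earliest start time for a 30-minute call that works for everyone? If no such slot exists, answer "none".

Ximena free within 09:00–17:00: 09:15–09:30, 10:30–13:00, 13:15–17:00.
Farrukh free within 09:00–17:00: 09:00–12:15, 12:30–13:45, 14:00–17:00.
Kira free within 09:00–17:00: 10:00–10:30, 11:15–11:30, 12:00–13:00, 14:15–14:30, 15:00–17:00.
Anders free within 09:00–17:00: 09:00–10:30, 11:00–14:15, 15:45–16:00.
Ximena ∩ Wei: 09:15–09:30, 10:30–11:00, 12:00–13:00, 14:15–14:45, 15:00–15:30, 15:45–16:45.
Ximena ∩ Wei ∩ Farrukh: 09:15–09:30, 10:30–11:00, 12:00–12:15, 12:30–13:00, 14:15–14:45, 15:00–15:30, 15:45–16:45.
Ximena ∩ Wei ∩ Farrukh ∩ Uma: 10:45–11:00, 12:30–13:00.
Ximena ∩ Wei ∩ Farrukh ∩ Uma ∩ Kira: 12:30–13:00.
Ximena ∩ Wei ∩ Farrukh ∩ Uma ∩ Kira ∩ Anders: 12:30–13:00.
Windows ≥ 30 min: 12:30–13:00.
Earliest such window starts at 12:30.

12:30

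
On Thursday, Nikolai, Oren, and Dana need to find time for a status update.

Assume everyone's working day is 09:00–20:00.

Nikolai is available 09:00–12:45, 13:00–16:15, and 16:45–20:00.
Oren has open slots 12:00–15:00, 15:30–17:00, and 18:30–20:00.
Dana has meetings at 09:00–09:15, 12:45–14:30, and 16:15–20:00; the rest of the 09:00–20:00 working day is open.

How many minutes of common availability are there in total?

120 minutes

Dana free within 09:00–20:00: 09:15–12:45, 14:30–16:15.
Nikolai ∩ Oren: 12:00–12:45, 13:00–15:00, 15:30–16:15, 16:45–17:00, 18:30–20:00.
Nikolai ∩ Oren ∩ Dana: 12:00–12:45, 14:30–15:00, 15:30–16:15.
Total common minutes: 45 + 30 + 45 = 120.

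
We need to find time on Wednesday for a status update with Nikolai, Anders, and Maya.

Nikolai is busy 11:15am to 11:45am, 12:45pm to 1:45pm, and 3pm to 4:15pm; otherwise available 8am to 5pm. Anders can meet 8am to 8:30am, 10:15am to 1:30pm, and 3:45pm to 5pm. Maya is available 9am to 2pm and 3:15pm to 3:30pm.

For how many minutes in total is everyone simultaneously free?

120 minutes

Nikolai free within 08:00–17:00: 08:00–11:15, 11:45–12:45, 13:45–15:00, 16:15–17:00.
Nikolai ∩ Anders: 08:00–08:30, 10:15–11:15, 11:45–12:45, 16:15–17:00.
Nikolai ∩ Anders ∩ Maya: 10:15–11:15, 11:45–12:45.
Total common minutes: 60 + 60 = 120.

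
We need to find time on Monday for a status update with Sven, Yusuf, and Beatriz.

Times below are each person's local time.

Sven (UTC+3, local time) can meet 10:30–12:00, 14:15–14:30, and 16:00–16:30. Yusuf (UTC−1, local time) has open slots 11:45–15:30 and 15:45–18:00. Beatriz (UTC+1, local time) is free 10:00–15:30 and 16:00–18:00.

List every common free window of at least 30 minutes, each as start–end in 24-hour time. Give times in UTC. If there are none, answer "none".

13:00–13:30

Sven → UTC: 07:30–09:00, 11:15–11:30, 13:00–13:30.
Yusuf → UTC: 12:45–16:30, 16:45–19:00.
Beatriz → UTC: 09:00–14:30, 15:00–17:00.
Sven ∩ Yusuf: 13:00–13:30.
Sven ∩ Yusuf ∩ Beatriz: 13:00–13:30.
Windows ≥ 30 min: 13:00–13:30.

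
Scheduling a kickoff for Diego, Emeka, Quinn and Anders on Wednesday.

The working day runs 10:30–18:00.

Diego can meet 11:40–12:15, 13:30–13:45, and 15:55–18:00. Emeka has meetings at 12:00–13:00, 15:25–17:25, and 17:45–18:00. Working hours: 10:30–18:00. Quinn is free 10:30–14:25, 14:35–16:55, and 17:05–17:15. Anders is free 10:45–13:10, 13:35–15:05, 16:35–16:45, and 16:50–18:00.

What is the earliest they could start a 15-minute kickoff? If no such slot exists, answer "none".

11:40

Emeka free within 10:30–18:00: 10:30–12:00, 13:00–15:25, 17:25–17:45.
Diego ∩ Emeka: 11:40–12:00, 13:30–13:45, 17:25–17:45.
Diego ∩ Emeka ∩ Quinn: 11:40–12:00, 13:30–13:45.
Diego ∩ Emeka ∩ Quinn ∩ Anders: 11:40–12:00, 13:35–13:45.
Windows ≥ 15 min: 11:40–12:00.
Earliest such window starts at 11:40.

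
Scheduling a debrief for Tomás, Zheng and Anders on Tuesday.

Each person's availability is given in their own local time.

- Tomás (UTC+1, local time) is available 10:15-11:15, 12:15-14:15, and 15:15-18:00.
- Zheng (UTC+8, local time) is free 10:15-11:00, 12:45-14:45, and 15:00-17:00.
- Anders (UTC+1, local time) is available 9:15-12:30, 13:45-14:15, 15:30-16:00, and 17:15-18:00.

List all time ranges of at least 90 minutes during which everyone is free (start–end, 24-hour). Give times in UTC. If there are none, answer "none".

Tomás → UTC: 09:15–10:15, 11:15–13:15, 14:15–17:00.
Zheng → UTC: 02:15–03:00, 04:45–06:45, 07:00–09:00.
Anders → UTC: 08:15–11:30, 12:45–13:15, 14:30–15:00, 16:15–17:00.
Tomás ∩ Zheng: (none).
Tomás ∩ Zheng ∩ Anders: (none).
Windows ≥ 90 min: (none).

none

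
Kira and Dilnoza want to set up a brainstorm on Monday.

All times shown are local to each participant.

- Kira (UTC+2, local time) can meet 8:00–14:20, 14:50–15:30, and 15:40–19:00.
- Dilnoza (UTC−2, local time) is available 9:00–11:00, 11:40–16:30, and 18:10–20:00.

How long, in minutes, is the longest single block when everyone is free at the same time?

Kira → UTC: 06:00–12:20, 12:50–13:30, 13:40–17:00.
Dilnoza → UTC: 11:00–13:00, 13:40–18:30, 20:10–22:00.
Kira ∩ Dilnoza: 11:00–12:20, 12:50–13:00, 13:40–17:00.
Common window lengths: 80, 10, 200 min; longest is 200.

200 minutes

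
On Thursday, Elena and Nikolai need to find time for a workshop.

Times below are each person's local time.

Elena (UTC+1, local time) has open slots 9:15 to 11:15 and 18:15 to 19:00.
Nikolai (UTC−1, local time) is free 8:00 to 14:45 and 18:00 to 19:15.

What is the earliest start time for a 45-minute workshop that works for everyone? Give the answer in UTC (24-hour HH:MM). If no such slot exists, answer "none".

Elena → UTC: 08:15–10:15, 17:15–18:00.
Nikolai → UTC: 09:00–15:45, 19:00–20:15.
Elena ∩ Nikolai: 09:00–10:15.
Windows ≥ 45 min: 09:00–10:15.
Earliest such window starts at 09:00.

09:00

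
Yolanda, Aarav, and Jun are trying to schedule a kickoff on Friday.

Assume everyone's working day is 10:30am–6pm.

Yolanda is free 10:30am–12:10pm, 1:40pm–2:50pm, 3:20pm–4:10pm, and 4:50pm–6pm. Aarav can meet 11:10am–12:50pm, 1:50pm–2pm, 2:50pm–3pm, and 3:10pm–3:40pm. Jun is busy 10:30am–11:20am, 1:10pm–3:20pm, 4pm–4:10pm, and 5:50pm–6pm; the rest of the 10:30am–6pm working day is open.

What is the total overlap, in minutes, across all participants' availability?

Jun free within 10:30–18:00: 11:20–13:10, 15:20–16:00, 16:10–17:50.
Yolanda ∩ Aarav: 11:10–12:10, 13:50–14:00, 15:20–15:40.
Yolanda ∩ Aarav ∩ Jun: 11:20–12:10, 15:20–15:40.
Total common minutes: 50 + 20 = 70.

70 minutes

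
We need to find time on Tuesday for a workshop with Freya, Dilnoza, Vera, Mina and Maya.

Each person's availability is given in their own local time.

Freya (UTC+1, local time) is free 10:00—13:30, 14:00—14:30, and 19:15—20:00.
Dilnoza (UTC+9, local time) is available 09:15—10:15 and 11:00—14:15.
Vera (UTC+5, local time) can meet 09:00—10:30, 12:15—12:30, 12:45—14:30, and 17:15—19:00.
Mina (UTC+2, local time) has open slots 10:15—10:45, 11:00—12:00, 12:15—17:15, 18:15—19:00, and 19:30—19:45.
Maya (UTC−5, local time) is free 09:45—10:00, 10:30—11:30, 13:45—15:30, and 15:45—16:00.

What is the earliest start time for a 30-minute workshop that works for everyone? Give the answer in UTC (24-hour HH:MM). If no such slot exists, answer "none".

Freya → UTC: 09:00–12:30, 13:00–13:30, 18:15–19:00.
Dilnoza → UTC: 00:15–01:15, 02:00–05:15.
Vera → UTC: 04:00–05:30, 07:15–07:30, 07:45–09:30, 12:15–14:00.
Mina → UTC: 08:15–08:45, 09:00–10:00, 10:15–15:15, 16:15–17:00, 17:30–17:45.
Maya → UTC: 14:45–15:00, 15:30–16:30, 18:45–20:30, 20:45–21:00.
Freya ∩ Dilnoza: (none).
Freya ∩ Dilnoza ∩ Vera: (none).
Freya ∩ Dilnoza ∩ Vera ∩ Mina: (none).
Freya ∩ Dilnoza ∩ Vera ∩ Mina ∩ Maya: (none).
Windows ≥ 30 min: (none).

none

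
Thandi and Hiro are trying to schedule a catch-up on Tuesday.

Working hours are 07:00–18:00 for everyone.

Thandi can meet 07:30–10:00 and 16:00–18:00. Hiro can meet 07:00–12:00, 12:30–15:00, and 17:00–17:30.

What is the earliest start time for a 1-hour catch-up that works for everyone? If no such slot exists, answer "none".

Thandi ∩ Hiro: 07:30–10:00, 17:00–17:30.
Windows ≥ 60 min: 07:30–10:00.
Earliest such window starts at 07:30.

07:30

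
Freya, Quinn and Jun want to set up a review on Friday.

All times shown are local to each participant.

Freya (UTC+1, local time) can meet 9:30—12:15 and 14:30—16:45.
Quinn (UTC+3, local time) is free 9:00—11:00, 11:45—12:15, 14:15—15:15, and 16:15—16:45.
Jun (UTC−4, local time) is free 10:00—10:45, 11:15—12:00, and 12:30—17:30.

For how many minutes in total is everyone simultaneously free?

Freya → UTC: 08:30–11:15, 13:30–15:45.
Quinn → UTC: 06:00–08:00, 08:45–09:15, 11:15–12:15, 13:15–13:45.
Jun → UTC: 14:00–14:45, 15:15–16:00, 16:30–21:30.
Freya ∩ Quinn: 08:45–09:15, 13:30–13:45.
Freya ∩ Quinn ∩ Jun: (none).
Total common minutes: 0.

0 minutes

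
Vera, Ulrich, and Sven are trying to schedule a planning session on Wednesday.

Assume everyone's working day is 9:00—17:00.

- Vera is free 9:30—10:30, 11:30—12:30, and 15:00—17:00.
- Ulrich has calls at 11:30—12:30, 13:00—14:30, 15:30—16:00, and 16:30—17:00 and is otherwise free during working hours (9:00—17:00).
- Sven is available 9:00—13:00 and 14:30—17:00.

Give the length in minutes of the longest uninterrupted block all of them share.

60 minutes

Ulrich free within 09:00–17:00: 09:00–11:30, 12:30–13:00, 14:30–15:30, 16:00–16:30.
Vera ∩ Ulrich: 09:30–10:30, 15:00–15:30, 16:00–16:30.
Vera ∩ Ulrich ∩ Sven: 09:30–10:30, 15:00–15:30, 16:00–16:30.
Common window lengths: 60, 30, 30 min; longest is 60.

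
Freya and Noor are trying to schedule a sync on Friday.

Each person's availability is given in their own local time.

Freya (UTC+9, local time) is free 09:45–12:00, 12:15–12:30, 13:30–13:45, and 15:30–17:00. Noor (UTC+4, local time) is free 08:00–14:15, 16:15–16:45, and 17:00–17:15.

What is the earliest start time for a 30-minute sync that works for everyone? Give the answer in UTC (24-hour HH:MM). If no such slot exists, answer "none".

Freya → UTC: 00:45–03:00, 03:15–03:30, 04:30–04:45, 06:30–08:00.
Noor → UTC: 04:00–10:15, 12:15–12:45, 13:00–13:15.
Freya ∩ Noor: 04:30–04:45, 06:30–08:00.
Windows ≥ 30 min: 06:30–08:00.
Earliest such window starts at 06:30.

06:30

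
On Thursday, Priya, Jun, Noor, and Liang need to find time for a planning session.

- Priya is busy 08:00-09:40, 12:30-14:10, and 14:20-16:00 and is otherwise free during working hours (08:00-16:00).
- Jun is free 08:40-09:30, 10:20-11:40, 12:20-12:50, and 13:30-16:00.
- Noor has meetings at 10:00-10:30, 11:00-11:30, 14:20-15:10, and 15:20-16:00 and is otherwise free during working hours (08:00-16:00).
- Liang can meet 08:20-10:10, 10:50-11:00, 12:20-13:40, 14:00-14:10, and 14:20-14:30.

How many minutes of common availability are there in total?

Priya free within 08:00–16:00: 09:40–12:30, 14:10–14:20.
Noor free within 08:00–16:00: 08:00–10:00, 10:30–11:00, 11:30–14:20, 15:10–15:20.
Priya ∩ Jun: 10:20–11:40, 12:20–12:30, 14:10–14:20.
Priya ∩ Jun ∩ Noor: 10:30–11:00, 11:30–11:40, 12:20–12:30, 14:10–14:20.
Priya ∩ Jun ∩ Noor ∩ Liang: 10:50–11:00, 12:20–12:30.
Total common minutes: 10 + 10 = 20.

20 minutes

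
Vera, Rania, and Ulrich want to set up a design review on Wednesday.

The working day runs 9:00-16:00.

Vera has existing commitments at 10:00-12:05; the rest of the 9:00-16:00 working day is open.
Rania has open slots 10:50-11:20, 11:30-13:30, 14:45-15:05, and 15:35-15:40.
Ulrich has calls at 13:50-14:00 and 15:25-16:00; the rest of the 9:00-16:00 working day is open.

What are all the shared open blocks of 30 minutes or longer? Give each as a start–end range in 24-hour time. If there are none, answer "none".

Vera free within 09:00–16:00: 09:00–10:00, 12:05–16:00.
Ulrich free within 09:00–16:00: 09:00–13:50, 14:00–15:25.
Vera ∩ Rania: 12:05–13:30, 14:45–15:05, 15:35–15:40.
Vera ∩ Rania ∩ Ulrich: 12:05–13:30, 14:45–15:05.
Windows ≥ 30 min: 12:05–13:30.

12:05–13:30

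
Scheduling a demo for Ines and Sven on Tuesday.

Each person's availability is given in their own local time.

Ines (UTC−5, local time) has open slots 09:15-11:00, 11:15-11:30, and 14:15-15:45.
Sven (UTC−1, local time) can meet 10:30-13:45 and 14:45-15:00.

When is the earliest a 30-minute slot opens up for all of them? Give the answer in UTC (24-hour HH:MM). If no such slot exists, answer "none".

14:15

Ines → UTC: 14:15–16:00, 16:15–16:30, 19:15–20:45.
Sven → UTC: 11:30–14:45, 15:45–16:00.
Ines ∩ Sven: 14:15–14:45, 15:45–16:00.
Windows ≥ 30 min: 14:15–14:45.
Earliest such window starts at 14:15.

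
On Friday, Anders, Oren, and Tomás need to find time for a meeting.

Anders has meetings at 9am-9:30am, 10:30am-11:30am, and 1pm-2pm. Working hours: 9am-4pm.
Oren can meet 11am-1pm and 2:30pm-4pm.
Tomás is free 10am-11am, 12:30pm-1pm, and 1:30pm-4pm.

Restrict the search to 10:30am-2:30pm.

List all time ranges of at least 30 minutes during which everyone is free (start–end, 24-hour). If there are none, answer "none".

Anders free within 09:00–16:00: 09:30–10:30, 11:30–13:00, 14:00–16:00.
Anders ∩ Oren: 11:30–13:00, 14:30–16:00.
Anders ∩ Oren ∩ Tomás: 12:30–13:00, 14:30–16:00.
Restricted to 10:30–14:30: 12:30–13:00.
Windows ≥ 30 min: 12:30–13:00.

12:30–13:00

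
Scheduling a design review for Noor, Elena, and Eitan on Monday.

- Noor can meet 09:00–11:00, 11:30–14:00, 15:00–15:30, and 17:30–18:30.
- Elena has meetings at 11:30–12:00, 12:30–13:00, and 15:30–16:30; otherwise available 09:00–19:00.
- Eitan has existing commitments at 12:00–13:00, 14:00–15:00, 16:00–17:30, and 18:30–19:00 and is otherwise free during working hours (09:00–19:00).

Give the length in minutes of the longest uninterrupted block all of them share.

Elena free within 09:00–19:00: 09:00–11:30, 12:00–12:30, 13:00–15:30, 16:30–19:00.
Eitan free within 09:00–19:00: 09:00–12:00, 13:00–14:00, 15:00–16:00, 17:30–18:30.
Noor ∩ Elena: 09:00–11:00, 12:00–12:30, 13:00–14:00, 15:00–15:30, 17:30–18:30.
Noor ∩ Elena ∩ Eitan: 09:00–11:00, 13:00–14:00, 15:00–15:30, 17:30–18:30.
Common window lengths: 120, 60, 30, 60 min; longest is 120.

120 minutes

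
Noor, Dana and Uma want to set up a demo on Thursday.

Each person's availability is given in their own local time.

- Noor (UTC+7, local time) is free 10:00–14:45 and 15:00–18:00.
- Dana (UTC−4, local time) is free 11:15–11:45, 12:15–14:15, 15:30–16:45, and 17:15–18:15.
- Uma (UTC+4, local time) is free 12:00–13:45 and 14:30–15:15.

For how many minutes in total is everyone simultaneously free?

0 minutes

Noor → UTC: 03:00–07:45, 08:00–11:00.
Dana → UTC: 15:15–15:45, 16:15–18:15, 19:30–20:45, 21:15–22:15.
Uma → UTC: 08:00–09:45, 10:30–11:15.
Noor ∩ Dana: (none).
Noor ∩ Dana ∩ Uma: (none).
Total common minutes: 0.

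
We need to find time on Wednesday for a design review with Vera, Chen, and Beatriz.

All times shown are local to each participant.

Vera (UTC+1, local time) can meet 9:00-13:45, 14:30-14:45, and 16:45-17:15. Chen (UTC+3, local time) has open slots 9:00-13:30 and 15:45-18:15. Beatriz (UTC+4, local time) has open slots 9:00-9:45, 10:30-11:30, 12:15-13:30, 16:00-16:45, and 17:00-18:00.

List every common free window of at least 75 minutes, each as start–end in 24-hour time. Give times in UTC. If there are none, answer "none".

08:15–09:30

Vera → UTC: 08:00–12:45, 13:30–13:45, 15:45–16:15.
Chen → UTC: 06:00–10:30, 12:45–15:15.
Beatriz → UTC: 05:00–05:45, 06:30–07:30, 08:15–09:30, 12:00–12:45, 13:00–14:00.
Vera ∩ Chen: 08:00–10:30, 13:30–13:45.
Vera ∩ Chen ∩ Beatriz: 08:15–09:30, 13:30–13:45.
Windows ≥ 75 min: 08:15–09:30.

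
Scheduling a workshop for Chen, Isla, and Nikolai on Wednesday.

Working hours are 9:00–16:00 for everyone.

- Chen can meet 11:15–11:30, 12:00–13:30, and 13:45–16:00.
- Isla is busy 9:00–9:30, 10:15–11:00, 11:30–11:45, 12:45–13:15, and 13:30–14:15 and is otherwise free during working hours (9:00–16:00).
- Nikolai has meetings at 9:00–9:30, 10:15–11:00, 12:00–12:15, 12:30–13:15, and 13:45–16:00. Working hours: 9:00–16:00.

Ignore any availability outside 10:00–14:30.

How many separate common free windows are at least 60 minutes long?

0

Isla free within 09:00–16:00: 09:30–10:15, 11:00–11:30, 11:45–12:45, 13:15–13:30, 14:15–16:00.
Nikolai free within 09:00–16:00: 09:30–10:15, 11:00–12:00, 12:15–12:30, 13:15–13:45.
Chen ∩ Isla: 11:15–11:30, 12:00–12:45, 13:15–13:30, 14:15–16:00.
Chen ∩ Isla ∩ Nikolai: 11:15–11:30, 12:15–12:30, 13:15–13:30.
Restricted to 10:00–14:30: 11:15–11:30, 12:15–12:30, 13:15–13:30.
Windows ≥ 60 min: (none).
That's 0 windows.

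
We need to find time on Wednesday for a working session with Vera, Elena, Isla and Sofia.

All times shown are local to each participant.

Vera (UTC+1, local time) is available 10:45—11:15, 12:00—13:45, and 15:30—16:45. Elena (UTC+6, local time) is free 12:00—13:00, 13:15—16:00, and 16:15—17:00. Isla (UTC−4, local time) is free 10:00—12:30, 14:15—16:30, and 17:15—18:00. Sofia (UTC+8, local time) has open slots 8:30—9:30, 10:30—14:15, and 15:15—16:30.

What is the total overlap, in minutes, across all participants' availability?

Vera → UTC: 09:45–10:15, 11:00–12:45, 14:30–15:45.
Elena → UTC: 06:00–07:00, 07:15–10:00, 10:15–11:00.
Isla → UTC: 14:00–16:30, 18:15–20:30, 21:15–22:00.
Sofia → UTC: 00:30–01:30, 02:30–06:15, 07:15–08:30.
Vera ∩ Elena: 09:45–10:00.
Vera ∩ Elena ∩ Isla: (none).
Vera ∩ Elena ∩ Isla ∩ Sofia: (none).
Total common minutes: 0.

0 minutes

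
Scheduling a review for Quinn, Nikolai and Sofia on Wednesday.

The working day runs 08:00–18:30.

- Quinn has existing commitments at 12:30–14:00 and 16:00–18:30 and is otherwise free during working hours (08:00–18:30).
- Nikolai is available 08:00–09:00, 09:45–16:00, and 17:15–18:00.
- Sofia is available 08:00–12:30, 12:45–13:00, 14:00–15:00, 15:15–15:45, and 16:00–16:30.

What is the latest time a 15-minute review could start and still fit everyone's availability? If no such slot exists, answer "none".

15:30

Quinn free within 08:00–18:30: 08:00–12:30, 14:00–16:00.
Quinn ∩ Nikolai: 08:00–09:00, 09:45–12:30, 14:00–16:00.
Quinn ∩ Nikolai ∩ Sofia: 08:00–09:00, 09:45–12:30, 14:00–15:00, 15:15–15:45.
Windows ≥ 15 min: 08:00–09:00, 09:45–12:30, 14:00–15:00, 15:15–15:45.
Latest start in the last window 15:15–15:45 is 15:45 − 15 min = 15:30.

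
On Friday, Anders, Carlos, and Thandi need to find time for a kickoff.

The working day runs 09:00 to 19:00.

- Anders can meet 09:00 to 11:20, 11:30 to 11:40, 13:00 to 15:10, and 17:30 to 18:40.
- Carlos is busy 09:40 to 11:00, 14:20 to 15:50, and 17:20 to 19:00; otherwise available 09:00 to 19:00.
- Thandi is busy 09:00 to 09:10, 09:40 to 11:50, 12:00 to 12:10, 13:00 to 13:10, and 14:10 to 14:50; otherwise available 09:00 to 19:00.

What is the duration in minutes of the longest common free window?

60 minutes

Carlos free within 09:00–19:00: 09:00–09:40, 11:00–14:20, 15:50–17:20.
Thandi free within 09:00–19:00: 09:10–09:40, 11:50–12:00, 12:10–13:00, 13:10–14:10, 14:50–19:00.
Anders ∩ Carlos: 09:00–09:40, 11:00–11:20, 11:30–11:40, 13:00–14:20.
Anders ∩ Carlos ∩ Thandi: 09:10–09:40, 13:10–14:10.
Common window lengths: 30, 60 min; longest is 60.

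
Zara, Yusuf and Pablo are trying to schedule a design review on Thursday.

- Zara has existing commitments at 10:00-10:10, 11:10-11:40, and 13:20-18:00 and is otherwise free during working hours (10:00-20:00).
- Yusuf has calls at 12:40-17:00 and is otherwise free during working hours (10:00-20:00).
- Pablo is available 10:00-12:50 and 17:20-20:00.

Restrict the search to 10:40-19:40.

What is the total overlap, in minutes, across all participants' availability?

Zara free within 10:00–20:00: 10:10–11:10, 11:40–13:20, 18:00–20:00.
Yusuf free within 10:00–20:00: 10:00–12:40, 17:00–20:00.
Zara ∩ Yusuf: 10:10–11:10, 11:40–12:40, 18:00–20:00.
Zara ∩ Yusuf ∩ Pablo: 10:10–11:10, 11:40–12:40, 18:00–20:00.
Restricted to 10:40–19:40: 10:40–11:10, 11:40–12:40, 18:00–19:40.
Total common minutes: 30 + 60 + 100 = 190.

190 minutes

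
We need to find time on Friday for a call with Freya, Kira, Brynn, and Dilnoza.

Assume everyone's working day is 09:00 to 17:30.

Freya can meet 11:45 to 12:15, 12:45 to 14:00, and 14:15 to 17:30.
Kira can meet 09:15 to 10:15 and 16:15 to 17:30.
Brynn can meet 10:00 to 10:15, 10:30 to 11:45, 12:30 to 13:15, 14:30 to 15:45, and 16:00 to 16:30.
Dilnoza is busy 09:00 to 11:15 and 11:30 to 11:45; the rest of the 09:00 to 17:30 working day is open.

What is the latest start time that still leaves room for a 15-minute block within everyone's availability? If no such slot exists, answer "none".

16:15

Dilnoza free within 09:00–17:30: 11:15–11:30, 11:45–17:30.
Freya ∩ Kira: 16:15–17:30.
Freya ∩ Kira ∩ Brynn: 16:15–16:30.
Freya ∩ Kira ∩ Brynn ∩ Dilnoza: 16:15–16:30.
Windows ≥ 15 min: 16:15–16:30.
Latest start in the last window 16:15–16:30 is 16:30 − 15 min = 16:15.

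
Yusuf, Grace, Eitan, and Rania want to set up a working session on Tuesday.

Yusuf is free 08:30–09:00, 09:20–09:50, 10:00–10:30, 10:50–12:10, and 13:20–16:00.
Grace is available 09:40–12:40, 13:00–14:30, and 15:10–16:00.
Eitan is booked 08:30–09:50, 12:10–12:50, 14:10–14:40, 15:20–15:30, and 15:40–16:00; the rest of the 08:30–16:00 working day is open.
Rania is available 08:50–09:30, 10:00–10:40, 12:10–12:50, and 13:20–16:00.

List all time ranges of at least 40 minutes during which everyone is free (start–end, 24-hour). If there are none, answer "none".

Eitan free within 08:30–16:00: 09:50–12:10, 12:50–14:10, 14:40–15:20, 15:30–15:40.
Yusuf ∩ Grace: 09:40–09:50, 10:00–10:30, 10:50–12:10, 13:20–14:30, 15:10–16:00.
Yusuf ∩ Grace ∩ Eitan: 10:00–10:30, 10:50–12:10, 13:20–14:10, 15:10–15:20, 15:30–15:40.
Yusuf ∩ Grace ∩ Eitan ∩ Rania: 10:00–10:30, 13:20–14:10, 15:10–15:20, 15:30–15:40.
Windows ≥ 40 min: 13:20–14:10.

13:20–14:10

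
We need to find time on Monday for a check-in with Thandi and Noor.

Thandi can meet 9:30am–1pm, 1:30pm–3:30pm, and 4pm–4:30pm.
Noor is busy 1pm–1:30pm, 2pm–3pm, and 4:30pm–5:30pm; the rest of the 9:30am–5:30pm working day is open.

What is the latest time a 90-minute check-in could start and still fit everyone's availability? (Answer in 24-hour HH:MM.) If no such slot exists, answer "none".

Noor free within 09:30–17:30: 09:30–13:00, 13:30–14:00, 15:00–16:30.
Thandi ∩ Noor: 09:30–13:00, 13:30–14:00, 15:00–15:30, 16:00–16:30.
Windows ≥ 90 min: 09:30–13:00.
Latest start in the last window 09:30–13:00 is 13:00 − 90 min = 11:30.

11:30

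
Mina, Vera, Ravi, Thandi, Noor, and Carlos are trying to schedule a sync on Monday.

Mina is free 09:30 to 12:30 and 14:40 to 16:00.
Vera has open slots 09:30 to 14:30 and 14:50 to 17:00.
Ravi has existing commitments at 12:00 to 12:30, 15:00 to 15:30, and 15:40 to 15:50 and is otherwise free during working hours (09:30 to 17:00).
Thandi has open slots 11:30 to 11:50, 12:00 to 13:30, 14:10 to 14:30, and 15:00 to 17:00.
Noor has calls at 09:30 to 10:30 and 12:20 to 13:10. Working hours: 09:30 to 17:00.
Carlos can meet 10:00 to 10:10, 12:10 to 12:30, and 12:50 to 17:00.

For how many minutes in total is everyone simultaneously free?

20 minutes

Ravi free within 09:30–17:00: 09:30–12:00, 12:30–15:00, 15:30–15:40, 15:50–17:00.
Noor free within 09:30–17:00: 10:30–12:20, 13:10–17:00.
Mina ∩ Vera: 09:30–12:30, 14:50–16:00.
Mina ∩ Vera ∩ Ravi: 09:30–12:00, 14:50–15:00, 15:30–15:40, 15:50–16:00.
Mina ∩ Vera ∩ Ravi ∩ Thandi: 11:30–11:50, 15:30–15:40, 15:50–16:00.
Mina ∩ Vera ∩ Ravi ∩ Thandi ∩ Noor: 11:30–11:50, 15:30–15:40, 15:50–16:00.
Mina ∩ Vera ∩ Ravi ∩ Thandi ∩ Noor ∩ Carlos: 15:30–15:40, 15:50–16:00.
Total common minutes: 10 + 10 = 20.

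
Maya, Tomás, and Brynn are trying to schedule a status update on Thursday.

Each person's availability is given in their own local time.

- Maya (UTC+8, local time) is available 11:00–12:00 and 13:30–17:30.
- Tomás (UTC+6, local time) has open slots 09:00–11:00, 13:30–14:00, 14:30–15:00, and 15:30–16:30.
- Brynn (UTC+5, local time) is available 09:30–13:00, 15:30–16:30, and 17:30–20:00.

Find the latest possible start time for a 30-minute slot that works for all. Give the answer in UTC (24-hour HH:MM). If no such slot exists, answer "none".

07:30

Maya → UTC: 03:00–04:00, 05:30–09:30.
Tomás → UTC: 03:00–05:00, 07:30–08:00, 08:30–09:00, 09:30–10:30.
Brynn → UTC: 04:30–08:00, 10:30–11:30, 12:30–15:00.
Maya ∩ Tomás: 03:00–04:00, 07:30–08:00, 08:30–09:00.
Maya ∩ Tomás ∩ Brynn: 07:30–08:00.
Windows ≥ 30 min: 07:30–08:00.
Latest start in the last window 07:30–08:00 is 08:00 − 30 min = 07:30.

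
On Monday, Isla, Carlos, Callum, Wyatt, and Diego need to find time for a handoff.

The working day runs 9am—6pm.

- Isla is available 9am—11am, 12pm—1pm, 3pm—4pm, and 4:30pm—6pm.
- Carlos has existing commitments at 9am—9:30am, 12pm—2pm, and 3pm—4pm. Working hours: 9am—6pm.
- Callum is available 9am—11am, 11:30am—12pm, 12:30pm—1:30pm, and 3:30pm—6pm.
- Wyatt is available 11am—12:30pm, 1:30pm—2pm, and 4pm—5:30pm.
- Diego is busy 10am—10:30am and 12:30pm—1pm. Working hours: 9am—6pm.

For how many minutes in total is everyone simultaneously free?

60 minutes

Carlos free within 09:00–18:00: 09:30–12:00, 14:00–15:00, 16:00–18:00.
Diego free within 09:00–18:00: 09:00–10:00, 10:30–12:30, 13:00–18:00.
Isla ∩ Carlos: 09:30–11:00, 16:30–18:00.
Isla ∩ Carlos ∩ Callum: 09:30–11:00, 16:30–18:00.
Isla ∩ Carlos ∩ Callum ∩ Wyatt: 16:30–17:30.
Isla ∩ Carlos ∩ Callum ∩ Wyatt ∩ Diego: 16:30–17:30.
Total common minutes: 60.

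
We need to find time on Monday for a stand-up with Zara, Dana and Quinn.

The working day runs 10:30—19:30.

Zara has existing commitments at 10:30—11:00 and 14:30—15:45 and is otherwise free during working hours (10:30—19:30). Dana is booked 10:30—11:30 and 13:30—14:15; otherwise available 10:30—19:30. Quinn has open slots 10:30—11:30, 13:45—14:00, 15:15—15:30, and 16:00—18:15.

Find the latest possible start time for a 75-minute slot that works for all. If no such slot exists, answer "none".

17:00

Zara free within 10:30–19:30: 11:00–14:30, 15:45–19:30.
Dana free within 10:30–19:30: 11:30–13:30, 14:15–19:30.
Zara ∩ Dana: 11:30–13:30, 14:15–14:30, 15:45–19:30.
Zara ∩ Dana ∩ Quinn: 16:00–18:15.
Windows ≥ 75 min: 16:00–18:15.
Latest start in the last window 16:00–18:15 is 18:15 − 75 min = 17:00.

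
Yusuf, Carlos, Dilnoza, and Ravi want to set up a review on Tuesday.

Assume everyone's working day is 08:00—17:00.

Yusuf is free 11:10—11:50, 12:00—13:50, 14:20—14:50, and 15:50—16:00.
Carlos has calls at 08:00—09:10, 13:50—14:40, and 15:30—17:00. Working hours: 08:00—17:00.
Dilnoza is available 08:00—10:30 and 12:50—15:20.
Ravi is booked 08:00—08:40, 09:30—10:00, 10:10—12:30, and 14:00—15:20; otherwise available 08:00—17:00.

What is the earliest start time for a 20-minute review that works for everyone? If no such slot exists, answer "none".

Carlos free within 08:00–17:00: 09:10–13:50, 14:40–15:30.
Ravi free within 08:00–17:00: 08:40–09:30, 10:00–10:10, 12:30–14:00, 15:20–17:00.
Yusuf ∩ Carlos: 11:10–11:50, 12:00–13:50, 14:40–14:50.
Yusuf ∩ Carlos ∩ Dilnoza: 12:50–13:50, 14:40–14:50.
Yusuf ∩ Carlos ∩ Dilnoza ∩ Ravi: 12:50–13:50.
Windows ≥ 20 min: 12:50–13:50.
Earliest such window starts at 12:50.

12:50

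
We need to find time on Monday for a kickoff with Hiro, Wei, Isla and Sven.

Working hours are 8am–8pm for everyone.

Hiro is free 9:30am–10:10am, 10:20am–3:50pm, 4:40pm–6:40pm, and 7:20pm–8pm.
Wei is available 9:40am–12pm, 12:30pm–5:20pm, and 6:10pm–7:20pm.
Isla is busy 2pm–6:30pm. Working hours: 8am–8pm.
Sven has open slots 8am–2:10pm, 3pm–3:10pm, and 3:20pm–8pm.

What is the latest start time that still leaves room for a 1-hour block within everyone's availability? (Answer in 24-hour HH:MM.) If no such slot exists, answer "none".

13:00

Isla free within 08:00–20:00: 08:00–14:00, 18:30–20:00.
Hiro ∩ Wei: 09:40–10:10, 10:20–12:00, 12:30–15:50, 16:40–17:20, 18:10–18:40.
Hiro ∩ Wei ∩ Isla: 09:40–10:10, 10:20–12:00, 12:30–14:00, 18:30–18:40.
Hiro ∩ Wei ∩ Isla ∩ Sven: 09:40–10:10, 10:20–12:00, 12:30–14:00, 18:30–18:40.
Windows ≥ 60 min: 10:20–12:00, 12:30–14:00.
Latest start in the last window 12:30–14:00 is 14:00 − 60 min = 13:00.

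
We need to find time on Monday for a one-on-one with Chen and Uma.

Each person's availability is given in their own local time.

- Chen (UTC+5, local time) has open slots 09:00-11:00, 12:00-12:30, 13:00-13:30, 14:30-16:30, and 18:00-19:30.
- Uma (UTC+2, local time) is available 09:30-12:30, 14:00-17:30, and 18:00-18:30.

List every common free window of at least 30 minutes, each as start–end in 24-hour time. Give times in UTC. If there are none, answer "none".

Chen → UTC: 04:00–06:00, 07:00–07:30, 08:00–08:30, 09:30–11:30, 13:00–14:30.
Uma → UTC: 07:30–10:30, 12:00–15:30, 16:00–16:30.
Chen ∩ Uma: 08:00–08:30, 09:30–10:30, 13:00–14:30.
Windows ≥ 30 min: 08:00–08:30, 09:30–10:30, 13:00–14:30.

08:00–08:30, 09:30–10:30, 13:00–14:30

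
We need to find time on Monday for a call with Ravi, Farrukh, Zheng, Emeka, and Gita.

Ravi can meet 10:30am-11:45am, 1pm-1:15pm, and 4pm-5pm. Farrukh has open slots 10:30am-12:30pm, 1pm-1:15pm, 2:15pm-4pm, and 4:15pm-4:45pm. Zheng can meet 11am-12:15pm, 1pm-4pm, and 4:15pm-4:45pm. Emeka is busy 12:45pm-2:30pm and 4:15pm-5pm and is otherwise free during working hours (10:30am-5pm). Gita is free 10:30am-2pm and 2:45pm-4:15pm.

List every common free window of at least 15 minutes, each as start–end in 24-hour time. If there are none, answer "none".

11:00–11:45

Emeka free within 10:30–17:00: 10:30–12:45, 14:30–16:15.
Ravi ∩ Farrukh: 10:30–11:45, 13:00–13:15, 16:15–16:45.
Ravi ∩ Farrukh ∩ Zheng: 11:00–11:45, 13:00–13:15, 16:15–16:45.
Ravi ∩ Farrukh ∩ Zheng ∩ Emeka: 11:00–11:45.
Ravi ∩ Farrukh ∩ Zheng ∩ Emeka ∩ Gita: 11:00–11:45.
Windows ≥ 15 min: 11:00–11:45.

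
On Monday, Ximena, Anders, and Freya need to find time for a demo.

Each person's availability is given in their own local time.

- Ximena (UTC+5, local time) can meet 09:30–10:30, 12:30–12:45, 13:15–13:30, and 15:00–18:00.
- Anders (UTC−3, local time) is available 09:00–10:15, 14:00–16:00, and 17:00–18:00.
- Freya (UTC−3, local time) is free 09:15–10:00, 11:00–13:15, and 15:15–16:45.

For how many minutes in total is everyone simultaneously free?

Ximena → UTC: 04:30–05:30, 07:30–07:45, 08:15–08:30, 10:00–13:00.
Anders → UTC: 12:00–13:15, 17:00–19:00, 20:00–21:00.
Freya → UTC: 12:15–13:00, 14:00–16:15, 18:15–19:45.
Ximena ∩ Anders: 12:00–13:00.
Ximena ∩ Anders ∩ Freya: 12:15–13:00.
Total common minutes: 45.

45 minutes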